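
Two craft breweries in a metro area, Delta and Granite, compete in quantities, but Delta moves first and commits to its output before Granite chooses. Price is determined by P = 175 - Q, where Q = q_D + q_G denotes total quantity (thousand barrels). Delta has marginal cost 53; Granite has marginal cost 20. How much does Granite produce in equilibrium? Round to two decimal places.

55.25

Solve by backward induction. Given q_D, the follower Granite maximises π_G = (175 - q_D - q_G)q_G - 20q_G.
Follower FOC: 155 - q_D - 2q_G = 0, so q_G(q_D) = (155 - q_D)/2.
The leader anticipates this reaction. Substituting into P = 175 - Q gives P = 195/2 - (1/2)q_D, so π_D = (195/2 - (1/2)q_D)q_D - 53q_D.
The leader's first-order condition 89/2 - q_D = 0 yields q_D = 89/2.
Then q_G = (155 - 89/2)/2 = 221/4.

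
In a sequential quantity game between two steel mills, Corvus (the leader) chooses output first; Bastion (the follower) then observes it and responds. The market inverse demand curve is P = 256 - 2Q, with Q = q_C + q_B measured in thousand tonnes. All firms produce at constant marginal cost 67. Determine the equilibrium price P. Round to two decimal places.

114.25

Solve by backward induction. Given q_C, the follower Bastion maximises π_B = (256 - 2q_C - 2q_B)q_B - 67q_B.
Follower FOC: 189 - 2q_C - 4q_B = 0, so q_B(q_C) = (189 - 2q_C)/4.
Corvus substitutes q_B(q_C) into its own profit: π_C = q_C(256 - 2q_C - (189 - 2q_C)/2) - 67q_C = (323/2 - q_C)q_C - 67q_C.
Leader FOC: 189/2 - 2q_C = 0, so q_C = 189/4.
Then q_B = (189 - 2·(189/4))/4 = 189/8.
Total output Q = 567/8, so price P = 256 - 2·(567/8) = 457/4.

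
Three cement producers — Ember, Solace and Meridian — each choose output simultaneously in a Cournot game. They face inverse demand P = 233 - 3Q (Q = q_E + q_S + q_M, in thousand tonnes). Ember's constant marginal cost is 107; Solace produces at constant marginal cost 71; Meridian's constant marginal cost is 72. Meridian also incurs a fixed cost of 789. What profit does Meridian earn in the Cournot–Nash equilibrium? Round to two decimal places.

3.19

Ember's profit: π_E = (233 - 3Q)q_E - (107q_E). Setting ∂π_E/∂q_E = 0: 126 - 6q_E - 3(q_S + q_M) = 0.
Solace's profit: π_S = (233 - 3Q)q_S - (71q_S). Setting ∂π_S/∂q_S = 0: 162 - 6q_S - 3(q_E + q_M) = 0.
Meridian's first-order condition: 161 - 6q_M - 3(q_E + q_S) = 0.
Summing all 3 equations gives 449 − 12Q = 0, hence Q = 449/12.
Back-substituting: q_E = (126 − 449/4)/3 = 55/12, q_S = (162 − 449/4)/3 = 199/12, q_M = (161 − 449/4)/3 = 65/4.
Price P = 233 - 3·(449/12) = 483/4.
Meridian's profit: (483/4 - 72)·(65/4) - 789 = 51/16.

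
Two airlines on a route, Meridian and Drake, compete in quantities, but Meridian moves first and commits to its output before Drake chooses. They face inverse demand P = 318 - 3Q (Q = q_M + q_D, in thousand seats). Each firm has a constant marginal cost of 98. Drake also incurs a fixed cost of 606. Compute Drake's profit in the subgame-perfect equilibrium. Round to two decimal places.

Solve by backward induction. Given q_M, the follower Drake maximises π_D = (318 - 3q_M - 3q_D)q_D - 98q_D.
∂π_D/∂q_D = 220 - 3q_M - 6q_D = 0 gives the reaction function q_D = (220 - 3q_M)/6.
The leader anticipates this reaction. Substituting into P = 318 - 3Q gives P = 208 - (3/2)q_M, so π_M = (208 - (3/2)q_M)q_M - 98q_M.
The leader's first-order condition 110 - 3q_M = 0 yields q_M = 110/3.
Then q_D = (220 - 3·(110/3))/6 = 55/3.
Price P = 318 - 3·55 = 153.
Drake's profit: (153 - 98)·(55/3) - 606 = 1207/3.

402.33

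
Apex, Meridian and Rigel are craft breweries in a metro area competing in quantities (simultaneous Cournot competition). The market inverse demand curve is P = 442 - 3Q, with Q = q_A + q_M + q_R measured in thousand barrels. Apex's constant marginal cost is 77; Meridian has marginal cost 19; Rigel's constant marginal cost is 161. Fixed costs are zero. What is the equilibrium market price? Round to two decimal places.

174.75

Apex's profit: π_A = (442 - 3Q)q_A - (77q_A). Setting ∂π_A/∂q_A = 0: 365 - 6q_A - 3(q_M + q_R) = 0.
Meridian's profit: π_M = (442 - 3Q)q_M - (19q_M). Setting ∂π_M/∂q_M = 0: 423 - 6q_M - 3(q_A + q_R) = 0.
Rigel's profit: π_R = (442 - 3Q)q_R - (161q_R). Setting ∂π_R/∂q_R = 0: 281 - 6q_R - 3(q_A + q_M) = 0.
Adding the 3 first-order conditions: 1069 − 12Q = 0, so Q = 1069/12.
Back-substituting: q_A = (365 − 1069/4)/3 = 391/12, q_M = (423 − 1069/4)/3 = 623/12, q_R = (281 − 1069/4)/3 = 55/12.
Total output Q = 1069/12, so price P = 442 - 3·(1069/12) = 699/4.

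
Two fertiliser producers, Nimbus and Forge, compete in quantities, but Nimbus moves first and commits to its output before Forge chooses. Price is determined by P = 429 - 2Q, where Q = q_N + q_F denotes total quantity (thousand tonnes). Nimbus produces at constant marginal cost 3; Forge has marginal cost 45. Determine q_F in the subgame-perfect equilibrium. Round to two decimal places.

The follower Forge best-responds to any q_N: π_F = (429 - 2Q)q_F - 45q_F.
Follower FOC: 384 - 2q_N - 4q_F = 0, so q_F(q_N) = (384 - 2q_N)/4.
The leader anticipates this reaction. Substituting into P = 429 - 2Q gives P = 237 - q_N, so π_N = (237 - q_N)q_N - 3q_N.
The leader's first-order condition 234 - 2q_N = 0 yields q_N = 117.
Then q_F = (384 - 2·117)/4 = 75/2.

37.50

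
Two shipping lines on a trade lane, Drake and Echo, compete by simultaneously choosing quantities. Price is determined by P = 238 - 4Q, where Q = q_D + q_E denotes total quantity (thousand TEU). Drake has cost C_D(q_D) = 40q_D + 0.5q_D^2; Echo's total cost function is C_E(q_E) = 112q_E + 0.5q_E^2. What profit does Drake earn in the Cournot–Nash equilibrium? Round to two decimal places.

Drake's profit: π_D = (238 - 4Q)q_D - (40q_D + (1/2)q_D²). Setting ∂π_D/∂q_D = 0: 198 - 9q_D - 4(q_E) = 0.
Echo's profit: π_E = (238 - 4Q)q_E - (112q_E + (1/2)q_E²). Setting ∂π_E/∂q_E = 0: 126 - 9q_E - 4(q_D) = 0.
So q_D = (198 - 4q_E)/9 and q_E = (126 - 4q_D)/9.
Solving the pair: q_D = 1278/65, q_E = 342/65.
Price P = 238 - 4·(324/13) = 1798/13.
Drake's profit: (1798/13)·(1278/65) - 40·(1278/65) - (1/2)(1278/65)² = 1739.5924.

1739.59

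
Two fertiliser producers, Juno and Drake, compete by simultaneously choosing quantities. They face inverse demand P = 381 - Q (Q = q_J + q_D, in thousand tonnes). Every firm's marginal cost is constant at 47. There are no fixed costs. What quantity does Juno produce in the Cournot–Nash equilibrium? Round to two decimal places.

111.33

A representative firm's profit is π_i = q_i(381 - Q) - 47q_i.
Setting ∂π_i/∂q_i = 0 with rivals' quantities fixed: 334 - 2q_i - q_j = 0.
By symmetry each firm produces the same amount; substituting q_j = q_i yields q_i = 334/3.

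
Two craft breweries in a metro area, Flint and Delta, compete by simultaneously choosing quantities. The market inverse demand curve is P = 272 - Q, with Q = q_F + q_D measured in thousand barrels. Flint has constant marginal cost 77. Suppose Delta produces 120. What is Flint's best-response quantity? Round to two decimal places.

37.50

With the rival's output fixed at 120, Flint's profit is π_F = (272 - 120 - q_F)q_F - (77q_F) = (152 - q_F)q_F - (77q_F).
∂π_F/∂q_F = 75 - 2q_F = 0, so q_F = 75/2.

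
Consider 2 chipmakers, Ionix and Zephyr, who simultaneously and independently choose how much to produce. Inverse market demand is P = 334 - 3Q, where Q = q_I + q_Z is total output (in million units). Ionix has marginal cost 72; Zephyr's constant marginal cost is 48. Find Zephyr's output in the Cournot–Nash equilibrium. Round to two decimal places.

34.44

Ionix's profit: π_I = (334 - 3Q)q_I - (72q_I). Setting ∂π_I/∂q_I = 0: 262 - 6q_I - 3(q_Z) = 0.
Zephyr's first-order condition: 286 - 6q_Z - 3(q_I) = 0.
So q_I = (262 - 3q_Z)/6 and q_Z = (286 - 3q_I)/6.
Solving the pair: q_I = 238/9, q_Z = 310/9.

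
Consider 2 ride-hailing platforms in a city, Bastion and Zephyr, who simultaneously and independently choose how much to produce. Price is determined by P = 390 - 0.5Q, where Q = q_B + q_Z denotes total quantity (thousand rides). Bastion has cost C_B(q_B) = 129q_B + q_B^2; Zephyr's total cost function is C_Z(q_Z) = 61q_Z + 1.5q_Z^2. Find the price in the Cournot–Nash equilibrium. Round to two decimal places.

Bastion's profit: π_B = (390 - 0.5Q)q_B - (129q_B + q_B²). Setting ∂π_B/∂q_B = 0: 261 - 3q_B - (1/2)(q_Z) = 0.
Zephyr's profit: π_Z = (390 - 0.5Q)q_Z - (61q_Z + (3/2)q_Z²). Setting ∂π_Z/∂q_Z = 0: 329 - 4q_Z - (1/2)(q_B) = 0.
Best responses: q_B = (261 - (1/2)q_Z)/3, q_Z = (329 - (1/2)q_B)/4.
Solving the pair: q_B = 74.8511, q_Z = 72.8936.
Total output Q = 147.7447, so price P = 390 - (1/2)·147.7447 = 316.1277.

316.13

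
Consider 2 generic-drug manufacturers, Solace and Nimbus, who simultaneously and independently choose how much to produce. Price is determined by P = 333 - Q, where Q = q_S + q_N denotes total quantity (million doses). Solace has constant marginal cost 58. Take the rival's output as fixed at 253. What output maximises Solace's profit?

11

With the rival's output fixed at 253, Solace's profit is π_S = (333 - 253 - q_S)q_S - (58q_S) = (80 - q_S)q_S - (58q_S).
∂π_S/∂q_S = 22 - 2q_S = 0, so q_S = 11.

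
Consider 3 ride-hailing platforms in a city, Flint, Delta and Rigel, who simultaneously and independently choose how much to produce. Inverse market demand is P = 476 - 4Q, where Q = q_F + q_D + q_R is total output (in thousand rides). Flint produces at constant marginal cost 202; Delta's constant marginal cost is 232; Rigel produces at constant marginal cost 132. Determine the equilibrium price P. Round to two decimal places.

Flint's profit: π_F = (476 - 4Q)q_F - (202q_F). Setting ∂π_F/∂q_F = 0: 274 - 8q_F - 4(q_D + q_R) = 0.
Delta's profit: π_D = (476 - 4Q)q_D - (232q_D). Setting ∂π_D/∂q_D = 0: 244 - 8q_D - 4(q_F + q_R) = 0.
Rigel's profit: π_R = (476 - 4Q)q_R - (132q_R). Setting ∂π_R/∂q_R = 0: 344 - 8q_R - 4(q_F + q_D) = 0.
Adding the 3 conditions: 862 − 8Q − 8Q = 0, i.e. Q = 431/8.
Back-substituting: q_F = (274 − 431/2)/4 = 117/8, q_D = (244 − 431/2)/4 = 57/8, q_R = (344 − 431/2)/4 = 257/8.
Total output Q = 431/8, so price P = 476 - 4·(431/8) = 521/2.

260.50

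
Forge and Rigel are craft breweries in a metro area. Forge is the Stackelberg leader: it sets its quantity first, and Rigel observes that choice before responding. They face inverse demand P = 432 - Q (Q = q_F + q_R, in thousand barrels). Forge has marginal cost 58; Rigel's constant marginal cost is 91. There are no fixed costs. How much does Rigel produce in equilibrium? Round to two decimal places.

68.75

The follower Rigel best-responds to any q_F: π_R = (432 - Q)q_R - 91q_R.
Follower FOC: 341 - q_F - 2q_R = 0, so q_R(q_F) = (341 - q_F)/2.
Forge substitutes q_R(q_F) into its own profit: π_F = q_F(432 - q_F - (341 - q_F)/2) - 58q_F = (523/2 - (1/2)q_F)q_F - 58q_F.
The leader's first-order condition 407/2 - q_F = 0 yields q_F = 407/2.
Then q_R = (341 - 407/2)/2 = 275/4.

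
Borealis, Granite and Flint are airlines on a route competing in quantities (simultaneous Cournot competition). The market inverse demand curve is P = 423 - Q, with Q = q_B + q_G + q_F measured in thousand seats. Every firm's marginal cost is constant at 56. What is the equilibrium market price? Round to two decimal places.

A representative firm's profit is π_i = q_i(423 - Q) - 56q_i.
Setting ∂π_i/∂q_i = 0 with rivals' quantities fixed: 367 - 2q_i - Σ_{j≠i} q_j = 0.
With identical firms every q_j equals q_i, so Σ_{j≠i} q_j = 2q_i and 367 = 4q_i, giving q_i = 367/4.
Total output Q = 1101/4, so price P = 423 - 1101/4 = 591/4.

147.75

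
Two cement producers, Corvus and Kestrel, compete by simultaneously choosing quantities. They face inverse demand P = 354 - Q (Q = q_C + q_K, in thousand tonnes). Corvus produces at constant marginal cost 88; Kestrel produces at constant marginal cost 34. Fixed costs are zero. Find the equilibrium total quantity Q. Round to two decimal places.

195.33

Corvus's profit: π_C = (354 - Q)q_C - (88q_C). Setting ∂π_C/∂q_C = 0: 266 - 2q_C - (q_K) = 0.
Kestrel's first-order condition: 320 - 2q_K - (q_C) = 0.
So q_C = (266 - q_K)/2 and q_K = (320 - q_C)/2.
Solving the pair: q_C = 212/3, q_K = 374/3.
Total output Q = 212/3 + 374/3 = 586/3.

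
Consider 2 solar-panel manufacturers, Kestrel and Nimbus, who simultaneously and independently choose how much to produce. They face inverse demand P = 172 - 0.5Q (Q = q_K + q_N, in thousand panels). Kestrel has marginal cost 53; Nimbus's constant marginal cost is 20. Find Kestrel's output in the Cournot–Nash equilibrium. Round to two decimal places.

57.33

Kestrel's profit: π_K = (172 - 0.5Q)q_K - (53q_K). Setting ∂π_K/∂q_K = 0: 119 - q_K - (1/2)(q_N) = 0.
Nimbus's profit: π_N = (172 - 0.5Q)q_N - (20q_N). Setting ∂π_N/∂q_N = 0: 152 - q_N - (1/2)(q_K) = 0.
Best responses: q_K = (119 - (1/2)q_N), q_N = (152 - (1/2)q_K).
Substituting one into the other gives q_K = 172/3 and q_N = 370/3.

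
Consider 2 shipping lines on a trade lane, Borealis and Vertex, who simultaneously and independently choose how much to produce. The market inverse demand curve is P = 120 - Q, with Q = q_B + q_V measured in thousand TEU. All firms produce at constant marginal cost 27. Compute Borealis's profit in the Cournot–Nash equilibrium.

961

Each firm earns π_i = (120 - Q)q_i - 27q_i.
First-order condition (treating rivals' output as given): 93 - 2q_i - q_j = 0.
With identical firms every q_j equals q_i, so q_j = q_i and 93 = 3q_i, giving q_i = 31.
Price P = 120 - 62 = 58.
Borealis's profit: (58 - 27)·31 = 961.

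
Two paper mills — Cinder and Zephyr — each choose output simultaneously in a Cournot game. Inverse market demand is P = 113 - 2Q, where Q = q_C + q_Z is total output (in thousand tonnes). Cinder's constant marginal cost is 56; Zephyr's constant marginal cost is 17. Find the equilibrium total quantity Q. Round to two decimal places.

Cinder's profit: π_C = (113 - 2Q)q_C - (56q_C). Setting ∂π_C/∂q_C = 0: 57 - 4q_C - 2(q_Z) = 0.
Zephyr's profit: π_Z = (113 - 2Q)q_Z - (17q_Z). Setting ∂π_Z/∂q_Z = 0: 96 - 4q_Z - 2(q_C) = 0.
Rearranging gives the reaction functions q_C = (57 - 2q_Z)/4 and q_Z = (96 - 2q_C)/4.
Substituting one into the other gives q_C = 3 and q_Z = 45/2.
Total output Q = 3 + 45/2 = 51/2.

25.50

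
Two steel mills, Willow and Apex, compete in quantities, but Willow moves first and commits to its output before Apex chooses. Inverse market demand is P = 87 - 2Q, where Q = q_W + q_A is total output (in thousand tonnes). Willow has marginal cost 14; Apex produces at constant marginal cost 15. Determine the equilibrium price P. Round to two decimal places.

Solve by backward induction. Given q_W, the follower Apex maximises π_A = (87 - 2q_W - 2q_A)q_A - 15q_A.
Follower FOC: 72 - 2q_W - 4q_A = 0, so q_A(q_W) = (72 - 2q_W)/4.
The leader anticipates this reaction. Substituting into P = 87 - 2Q gives P = 51 - q_W, so π_W = (51 - q_W)q_W - 14q_W.
Maximising: ∂π_W/∂q_W = 37 - 2q_W = 0, giving q_W = 37/2.
Then q_A = (72 - 2·(37/2))/4 = 35/4.
Total output Q = 109/4, so price P = 87 - 2·(109/4) = 65/2.

32.50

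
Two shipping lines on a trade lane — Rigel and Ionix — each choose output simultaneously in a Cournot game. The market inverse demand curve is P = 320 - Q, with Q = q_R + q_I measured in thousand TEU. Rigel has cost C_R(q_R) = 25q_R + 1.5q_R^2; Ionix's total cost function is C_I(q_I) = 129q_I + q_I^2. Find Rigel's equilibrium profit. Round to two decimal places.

6773.69

Rigel's profit: π_R = (320 - Q)q_R - (25q_R + (3/2)q_R²). Setting ∂π_R/∂q_R = 0: 295 - 5q_R - (q_I) = 0.
Ionix's profit: π_I = (320 - Q)q_I - (129q_I + q_I²). Setting ∂π_I/∂q_I = 0: 191 - 4q_I - (q_R) = 0.
Best responses: q_R = (295 - q_I)/5, q_I = (191 - q_R)/4.
Substituting one into the other gives q_R = 989/19 and q_I = 660/19.
Price P = 320 - 1649/19 = 233.2105.
Rigel's profit: 233.2105·(989/19) - 25·(989/19) - (3/2)(989/19)² = 6773.6911.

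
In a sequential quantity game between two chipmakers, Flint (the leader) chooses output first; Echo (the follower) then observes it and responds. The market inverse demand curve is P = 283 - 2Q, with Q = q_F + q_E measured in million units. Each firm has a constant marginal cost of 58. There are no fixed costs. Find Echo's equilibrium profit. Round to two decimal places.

The follower Echo best-responds to any q_F: π_E = (283 - 2Q)q_E - 58q_E.
∂π_E/∂q_E = 225 - 2q_F - 4q_E = 0 gives the reaction function q_E = (225 - 2q_F)/4.
The leader anticipates this reaction. Substituting into P = 283 - 2Q gives P = 341/2 - q_F, so π_F = (341/2 - q_F)q_F - 58q_F.
Leader FOC: 225/2 - 2q_F = 0, so q_F = 225/4.
Then q_E = (225 - 2·(225/4))/4 = 225/8.
Price P = 283 - 2·(675/8) = 457/4.
Echo's profit: (457/4 - 58)·(225/8) = 1582.0313.

1582.03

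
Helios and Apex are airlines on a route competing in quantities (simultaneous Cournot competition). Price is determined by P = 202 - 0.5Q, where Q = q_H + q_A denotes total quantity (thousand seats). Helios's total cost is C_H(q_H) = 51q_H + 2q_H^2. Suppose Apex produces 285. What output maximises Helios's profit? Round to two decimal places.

1.70

With the rival's output fixed at 285, Helios's profit is π_H = (202 - (1/2)·285 - (1/2)q_H)q_H - (51q_H + 2q_H²) = (119/2 - (1/2)q_H)q_H - (51q_H + 2q_H²).
∂π_H/∂q_H = 17/2 - 5q_H = 0, so q_H = 17/10.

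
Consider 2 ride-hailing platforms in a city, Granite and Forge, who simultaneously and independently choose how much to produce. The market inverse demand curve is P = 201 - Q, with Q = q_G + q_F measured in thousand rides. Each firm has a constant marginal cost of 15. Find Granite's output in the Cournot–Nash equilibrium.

62

Each firm earns π_i = (201 - Q)q_i - 15q_i.
Setting ∂π_i/∂q_i = 0 with rivals' quantities fixed: 186 - 2q_i - q_j = 0.
By symmetry each firm produces the same amount; substituting q_j = q_i yields q_i = 186/3 = 62.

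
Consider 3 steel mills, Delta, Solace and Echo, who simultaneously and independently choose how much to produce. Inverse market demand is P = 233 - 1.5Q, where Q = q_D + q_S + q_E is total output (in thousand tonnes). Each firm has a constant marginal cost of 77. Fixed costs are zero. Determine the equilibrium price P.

116

Each firm earns π_i = (233 - 1.5Q)q_i - 77q_i.
First-order condition (treating rivals' output as given): 156 - 3q_i - (3/2)·Σ_{j≠i} q_j = 0.
With identical firms every q_j equals q_i, so Σ_{j≠i} q_j = 2q_i and 156 = 6q_i, giving q_i = 26.
Total output Q = 78, so price P = 233 - (3/2)·78 = 116.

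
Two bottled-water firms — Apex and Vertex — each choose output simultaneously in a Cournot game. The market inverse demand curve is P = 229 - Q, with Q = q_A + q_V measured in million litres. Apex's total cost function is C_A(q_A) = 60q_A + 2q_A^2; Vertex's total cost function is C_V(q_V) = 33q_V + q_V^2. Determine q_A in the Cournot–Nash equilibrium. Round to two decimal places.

Apex's profit: π_A = (229 - Q)q_A - (60q_A + 2q_A²). Setting ∂π_A/∂q_A = 0: 169 - 6q_A - (q_V) = 0.
Vertex's profit: π_V = (229 - Q)q_V - (33q_V + q_V²). Setting ∂π_V/∂q_V = 0: 196 - 4q_V - (q_A) = 0.
Best responses: q_A = (169 - q_V)/6, q_V = (196 - q_A)/4.
Solving the pair: q_A = 480/23, q_V = 1007/23.

20.87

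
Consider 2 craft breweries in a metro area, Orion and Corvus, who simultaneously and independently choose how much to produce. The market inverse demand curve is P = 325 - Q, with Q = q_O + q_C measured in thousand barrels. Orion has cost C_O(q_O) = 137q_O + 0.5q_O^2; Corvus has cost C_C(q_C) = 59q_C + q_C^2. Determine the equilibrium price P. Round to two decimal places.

Orion's profit: π_O = (325 - Q)q_O - (137q_O + (1/2)q_O²). Setting ∂π_O/∂q_O = 0: 188 - 3q_O - (q_C) = 0.
Corvus's profit: π_C = (325 - Q)q_C - (59q_C + q_C²). Setting ∂π_C/∂q_C = 0: 266 - 4q_C - (q_O) = 0.
Best responses: q_O = (188 - q_C)/3, q_C = (266 - q_O)/4.
Substituting one into the other gives q_O = 486/11 and q_C = 610/11.
Total output Q = 1096/11, so price P = 325 - 1096/11 = 225.3636.

225.36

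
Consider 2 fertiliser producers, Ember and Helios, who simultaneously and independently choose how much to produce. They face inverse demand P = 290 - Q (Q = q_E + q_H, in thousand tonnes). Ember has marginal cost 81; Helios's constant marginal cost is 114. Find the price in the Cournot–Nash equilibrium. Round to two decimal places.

Ember's profit: π_E = (290 - Q)q_E - (81q_E). Setting ∂π_E/∂q_E = 0: 209 - 2q_E - (q_H) = 0.
Helios's profit: π_H = (290 - Q)q_H - (114q_H). Setting ∂π_H/∂q_H = 0: 176 - 2q_H - (q_E) = 0.
Rearranging gives the reaction functions q_E = (209 - q_H)/2 and q_H = (176 - q_E)/2.
Substituting one into the other gives q_E = 242/3 and q_H = 143/3.
Total output Q = 385/3, so price P = 290 - 385/3 = 485/3.

161.67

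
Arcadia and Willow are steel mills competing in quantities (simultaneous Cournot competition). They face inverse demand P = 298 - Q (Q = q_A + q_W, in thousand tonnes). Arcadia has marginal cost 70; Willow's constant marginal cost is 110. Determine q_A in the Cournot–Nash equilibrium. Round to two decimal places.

Arcadia's profit: π_A = (298 - Q)q_A - (70q_A). Setting ∂π_A/∂q_A = 0: 228 - 2q_A - (q_W) = 0.
Willow's first-order condition: 188 - 2q_W - (q_A) = 0.
So q_A = (228 - q_W)/2 and q_W = (188 - q_A)/2.
Substituting one into the other gives q_A = 268/3 and q_W = 148/3.

89.33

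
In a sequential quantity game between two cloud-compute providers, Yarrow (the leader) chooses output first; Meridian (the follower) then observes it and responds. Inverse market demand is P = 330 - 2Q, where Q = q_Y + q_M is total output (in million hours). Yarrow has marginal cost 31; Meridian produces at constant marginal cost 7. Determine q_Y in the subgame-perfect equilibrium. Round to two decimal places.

Solve by backward induction. Given q_Y, the follower Meridian maximises π_M = (330 - 2q_Y - 2q_M)q_M - 7q_M.
Follower FOC: 323 - 2q_Y - 4q_M = 0, so q_M(q_Y) = (323 - 2q_Y)/4.
Yarrow substitutes q_M(q_Y) into its own profit: π_Y = q_Y(330 - 2q_Y - (323 - 2q_Y)/2) - 31q_Y = (337/2 - q_Y)q_Y - 31q_Y.
Leader FOC: 275/2 - 2q_Y = 0, so q_Y = 275/4.
Then q_M = (323 - 2·(275/4))/4 = 371/8.

68.75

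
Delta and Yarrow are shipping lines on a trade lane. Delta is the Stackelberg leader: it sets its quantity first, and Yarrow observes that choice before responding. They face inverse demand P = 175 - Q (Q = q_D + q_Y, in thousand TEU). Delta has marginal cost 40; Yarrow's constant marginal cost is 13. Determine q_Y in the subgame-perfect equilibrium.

The follower Yarrow best-responds to any q_D: π_Y = (175 - Q)q_Y - 13q_Y.
∂π_Y/∂q_Y = 162 - q_D - 2q_Y = 0 gives the reaction function q_Y = (162 - q_D)/2.
The leader anticipates this reaction. Substituting into P = 175 - Q gives P = 94 - (1/2)q_D, so π_D = (94 - (1/2)q_D)q_D - 40q_D.
Leader FOC: 54 - q_D = 0, so q_D = 54.
Then q_Y = (162 - 54)/2 = 54.

54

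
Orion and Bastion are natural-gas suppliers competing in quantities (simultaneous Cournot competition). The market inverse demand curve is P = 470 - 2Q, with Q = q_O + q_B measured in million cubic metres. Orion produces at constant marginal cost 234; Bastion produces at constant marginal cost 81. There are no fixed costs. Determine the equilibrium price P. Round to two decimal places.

261.67

Orion's profit: π_O = (470 - 2Q)q_O - (234q_O). Setting ∂π_O/∂q_O = 0: 236 - 4q_O - 2(q_B) = 0.
Bastion's first-order condition: 389 - 4q_B - 2(q_O) = 0.
Best responses: q_O = (236 - 2q_B)/4, q_B = (389 - 2q_O)/4.
Solving the pair: q_O = 83/6, q_B = 271/3.
Total output Q = 625/6, so price P = 470 - 2·(625/6) = 785/3.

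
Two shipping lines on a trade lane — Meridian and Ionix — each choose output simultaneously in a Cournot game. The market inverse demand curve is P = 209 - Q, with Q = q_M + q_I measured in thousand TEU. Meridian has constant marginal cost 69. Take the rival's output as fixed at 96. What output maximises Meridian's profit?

22

With the rival's output fixed at 96, Meridian's profit is π_M = (209 - 96 - q_M)q_M - (69q_M) = (113 - q_M)q_M - (69q_M).
∂π_M/∂q_M = 44 - 2q_M = 0, so q_M = 22.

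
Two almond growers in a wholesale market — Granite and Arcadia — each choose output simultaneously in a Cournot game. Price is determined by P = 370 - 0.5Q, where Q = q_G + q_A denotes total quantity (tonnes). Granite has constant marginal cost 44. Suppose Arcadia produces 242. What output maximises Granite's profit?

With the rival's output fixed at 242, Granite's profit is π_G = (370 - (1/2)·242 - (1/2)q_G)q_G - (44q_G) = (249 - (1/2)q_G)q_G - (44q_G).
∂π_G/∂q_G = 205 - q_G = 0, so q_G = 205.

205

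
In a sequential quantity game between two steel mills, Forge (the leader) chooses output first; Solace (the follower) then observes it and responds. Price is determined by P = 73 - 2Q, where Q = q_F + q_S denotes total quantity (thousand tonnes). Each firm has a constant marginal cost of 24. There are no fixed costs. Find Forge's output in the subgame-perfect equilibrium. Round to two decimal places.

12.25

Solve by backward induction. Given q_F, the follower Solace maximises π_S = (73 - 2q_F - 2q_S)q_S - 24q_S.
Follower FOC: 49 - 2q_F - 4q_S = 0, so q_S(q_F) = (49 - 2q_F)/4.
The leader anticipates this reaction. Substituting into P = 73 - 2Q gives P = 97/2 - q_F, so π_F = (97/2 - q_F)q_F - 24q_F.
The leader's first-order condition 49/2 - 2q_F = 0 yields q_F = 49/4.
Then q_S = (49 - 2·(49/4))/4 = 49/8.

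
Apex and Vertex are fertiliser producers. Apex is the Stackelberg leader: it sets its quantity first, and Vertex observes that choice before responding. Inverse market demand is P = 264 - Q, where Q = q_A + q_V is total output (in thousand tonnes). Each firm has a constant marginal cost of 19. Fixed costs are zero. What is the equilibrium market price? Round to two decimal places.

The follower Vertex best-responds to any q_A: π_V = (264 - Q)q_V - 19q_V.
Setting the follower's marginal profit to zero, 245 - q_A - 2q_V = 0, i.e. q_V = (245 - q_A)/2.
Apex substitutes q_V(q_A) into its own profit: π_A = q_A(264 - q_A - (245 - q_A)/2) - 19q_A = (283/2 - (1/2)q_A)q_A - 19q_A.
Leader FOC: 245/2 - q_A = 0, so q_A = 245/2.
Then q_V = (245 - 245/2)/2 = 245/4.
Total output Q = 735/4, so price P = 264 - 735/4 = 321/4.

80.25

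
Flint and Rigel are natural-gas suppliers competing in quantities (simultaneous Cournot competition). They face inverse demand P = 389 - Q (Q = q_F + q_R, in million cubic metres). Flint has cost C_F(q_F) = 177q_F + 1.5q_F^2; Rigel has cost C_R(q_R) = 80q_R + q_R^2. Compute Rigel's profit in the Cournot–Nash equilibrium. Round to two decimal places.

Flint's profit: π_F = (389 - Q)q_F - (177q_F + (3/2)q_F²). Setting ∂π_F/∂q_F = 0: 212 - 5q_F - (q_R) = 0.
Rigel's first-order condition: 309 - 4q_R - (q_F) = 0.
Rearranging gives the reaction functions q_F = (212 - q_R)/5 and q_R = (309 - q_F)/4.
Substituting one into the other gives q_F = 539/19 and q_R = 1333/19.
Price P = 389 - 1872/19 = 290.4737.
Rigel's profit: 290.4737·(1333/19) - 80·(1333/19) - (1333/19)² = 9844.2604.

9844.26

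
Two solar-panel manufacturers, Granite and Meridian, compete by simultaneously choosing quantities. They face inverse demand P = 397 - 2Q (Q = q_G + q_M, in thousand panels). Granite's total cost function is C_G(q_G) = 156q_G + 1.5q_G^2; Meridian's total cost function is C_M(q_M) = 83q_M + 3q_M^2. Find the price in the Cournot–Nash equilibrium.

291

Granite's profit: π_G = (397 - 2Q)q_G - (156q_G + (3/2)q_G²). Setting ∂π_G/∂q_G = 0: 241 - 7q_G - 2(q_M) = 0.
Meridian's profit: π_M = (397 - 2Q)q_M - (83q_M + 3q_M²). Setting ∂π_M/∂q_M = 0: 314 - 10q_M - 2(q_G) = 0.
So q_G = (241 - 2q_M)/7 and q_M = (314 - 2q_G)/10.
Substituting one into the other gives q_G = 27 and q_M = 26.
Total output Q = 53, so price P = 397 - 2·53 = 291.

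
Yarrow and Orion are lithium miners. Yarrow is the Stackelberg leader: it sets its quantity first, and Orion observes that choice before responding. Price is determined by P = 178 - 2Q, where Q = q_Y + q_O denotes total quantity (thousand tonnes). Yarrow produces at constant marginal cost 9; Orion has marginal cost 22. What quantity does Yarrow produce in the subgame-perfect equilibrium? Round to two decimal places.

The follower Orion best-responds to any q_Y: π_O = (178 - 2Q)q_O - 22q_O.
Setting the follower's marginal profit to zero, 156 - 2q_Y - 4q_O = 0, i.e. q_O = (156 - 2q_Y)/4.
Yarrow substitutes q_O(q_Y) into its own profit: π_Y = q_Y(178 - 2q_Y - (156 - 2q_Y)/2) - 9q_Y = (100 - q_Y)q_Y - 9q_Y.
Maximising: ∂π_Y/∂q_Y = 91 - 2q_Y = 0, giving q_Y = 91/2.
Then q_O = (156 - 2·(91/2))/4 = 65/4.

45.50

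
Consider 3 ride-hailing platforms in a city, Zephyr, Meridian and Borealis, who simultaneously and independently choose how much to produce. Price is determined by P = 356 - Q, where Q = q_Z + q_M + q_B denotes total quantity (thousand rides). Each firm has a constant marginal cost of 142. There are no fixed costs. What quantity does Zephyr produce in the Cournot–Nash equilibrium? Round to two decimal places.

Each firm earns π_i = (356 - Q)q_i - 142q_i.
Setting ∂π_i/∂q_i = 0 with rivals' quantities fixed: 214 - 2q_i - Σ_{j≠i} q_j = 0.
With identical firms every q_j equals q_i, so Σ_{j≠i} q_j = 2q_i and 214 = 4q_i, giving q_i = 107/2.

53.50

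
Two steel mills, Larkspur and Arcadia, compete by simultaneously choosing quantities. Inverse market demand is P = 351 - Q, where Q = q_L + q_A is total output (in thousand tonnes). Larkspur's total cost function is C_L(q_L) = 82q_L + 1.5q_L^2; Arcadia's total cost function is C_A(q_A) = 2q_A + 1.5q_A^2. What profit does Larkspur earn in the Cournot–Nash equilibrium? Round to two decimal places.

4305.63

Larkspur's profit: π_L = (351 - Q)q_L - (82q_L + (3/2)q_L²). Setting ∂π_L/∂q_L = 0: 269 - 5q_L - (q_A) = 0.
Arcadia's first-order condition: 349 - 5q_A - (q_L) = 0.
Rearranging gives the reaction functions q_L = (269 - q_A)/5 and q_A = (349 - q_L)/5.
Substituting one into the other gives q_L = 83/2 and q_A = 123/2.
Price P = 351 - 103 = 248.
Larkspur's profit: 248·(83/2) - 82·(83/2) - (3/2)(83/2)² = 4305.6250.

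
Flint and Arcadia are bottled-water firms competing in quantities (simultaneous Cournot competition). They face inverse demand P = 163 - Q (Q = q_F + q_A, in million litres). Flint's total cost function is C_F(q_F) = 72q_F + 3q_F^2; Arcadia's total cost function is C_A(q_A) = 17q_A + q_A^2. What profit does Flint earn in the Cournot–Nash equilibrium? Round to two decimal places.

197.81

Flint's profit: π_F = (163 - Q)q_F - (72q_F + 3q_F²). Setting ∂π_F/∂q_F = 0: 91 - 8q_F - (q_A) = 0.
Arcadia's profit: π_A = (163 - Q)q_A - (17q_A + q_A²). Setting ∂π_A/∂q_A = 0: 146 - 4q_A - (q_F) = 0.
So q_F = (91 - q_A)/8 and q_A = (146 - q_F)/4.
Solving the pair: q_F = 218/31, q_A = 1077/31.
Price P = 163 - 1295/31 = 121.2258.
Flint's profit: 121.2258·(218/31) - 72·(218/31) - 3(218/31)² = 197.8106.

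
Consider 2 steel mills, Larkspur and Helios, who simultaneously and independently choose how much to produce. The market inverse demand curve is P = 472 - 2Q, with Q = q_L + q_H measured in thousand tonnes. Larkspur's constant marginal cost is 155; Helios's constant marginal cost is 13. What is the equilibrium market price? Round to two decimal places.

Larkspur's profit: π_L = (472 - 2Q)q_L - (155q_L). Setting ∂π_L/∂q_L = 0: 317 - 4q_L - 2(q_H) = 0.
Helios's first-order condition: 459 - 4q_H - 2(q_L) = 0.
Best responses: q_L = (317 - 2q_H)/4, q_H = (459 - 2q_L)/4.
Substituting one into the other gives q_L = 175/6 and q_H = 601/6.
Total output Q = 388/3, so price P = 472 - 2·(388/3) = 640/3.

213.33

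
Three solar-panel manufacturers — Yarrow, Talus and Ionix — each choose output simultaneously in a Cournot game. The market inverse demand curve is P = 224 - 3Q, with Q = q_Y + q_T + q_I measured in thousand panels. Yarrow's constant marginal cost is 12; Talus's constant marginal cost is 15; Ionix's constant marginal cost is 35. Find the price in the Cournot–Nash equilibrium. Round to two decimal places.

71.50

Yarrow's profit: π_Y = (224 - 3Q)q_Y - (12q_Y). Setting ∂π_Y/∂q_Y = 0: 212 - 6q_Y - 3(q_T + q_I) = 0.
Talus's profit: π_T = (224 - 3Q)q_T - (15q_T). Setting ∂π_T/∂q_T = 0: 209 - 6q_T - 3(q_Y + q_I) = 0.
Ionix's profit: π_I = (224 - 3Q)q_I - (35q_I). Setting ∂π_I/∂q_I = 0: 189 - 6q_I - 3(q_Y + q_T) = 0.
Adding the 3 conditions: 610 − 6Q − 6Q = 0, i.e. Q = 305/6.
Back-substituting: q_Y = (212 − 305/2)/3 = 119/6, q_T = (209 − 305/2)/3 = 113/6, q_I = (189 − 305/2)/3 = 73/6.
Total output Q = 305/6, so price P = 224 - 3·(305/6) = 143/2.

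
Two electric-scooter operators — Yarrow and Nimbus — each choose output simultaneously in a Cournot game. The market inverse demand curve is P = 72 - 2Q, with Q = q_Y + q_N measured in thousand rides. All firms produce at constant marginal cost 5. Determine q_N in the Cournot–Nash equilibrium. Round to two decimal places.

11.17

Each firm earns π_i = (72 - 2Q)q_i - 5q_i.
Setting ∂π_i/∂q_i = 0 with rivals' quantities fixed: 67 - 4q_i - 2q_j = 0.
With identical firms every q_j equals q_i, so q_j = q_i and 67 = 6q_i, giving q_i = 67/6.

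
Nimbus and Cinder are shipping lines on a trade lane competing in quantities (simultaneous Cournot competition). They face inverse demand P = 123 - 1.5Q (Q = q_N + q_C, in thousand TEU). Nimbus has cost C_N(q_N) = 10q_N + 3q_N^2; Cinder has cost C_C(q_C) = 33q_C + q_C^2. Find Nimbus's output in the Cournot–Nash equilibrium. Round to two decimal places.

Nimbus's profit: π_N = (123 - 1.5Q)q_N - (10q_N + 3q_N²). Setting ∂π_N/∂q_N = 0: 113 - 9q_N - (3/2)(q_C) = 0.
Cinder's profit: π_C = (123 - 1.5Q)q_C - (33q_C + q_C²). Setting ∂π_C/∂q_C = 0: 90 - 5q_C - (3/2)(q_N) = 0.
Rearranging gives the reaction functions q_N = (113 - (3/2)q_C)/9 and q_C = (90 - (3/2)q_N)/5.
Substituting one into the other gives q_N = 1720/171 and q_C = 854/57.

10.06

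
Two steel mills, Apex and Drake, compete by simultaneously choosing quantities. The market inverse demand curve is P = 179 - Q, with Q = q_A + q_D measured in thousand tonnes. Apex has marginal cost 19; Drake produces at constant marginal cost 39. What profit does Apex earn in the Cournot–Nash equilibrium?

Apex's profit: π_A = (179 - Q)q_A - (19q_A). Setting ∂π_A/∂q_A = 0: 160 - 2q_A - (q_D) = 0.
Drake's profit: π_D = (179 - Q)q_D - (39q_D). Setting ∂π_D/∂q_D = 0: 140 - 2q_D - (q_A) = 0.
So q_A = (160 - q_D)/2 and q_D = (140 - q_A)/2.
Solving the pair: q_A = 60, q_D = 40.
Price P = 179 - 100 = 79.
Apex's profit: (79 - 19)·60 = 3600.

3600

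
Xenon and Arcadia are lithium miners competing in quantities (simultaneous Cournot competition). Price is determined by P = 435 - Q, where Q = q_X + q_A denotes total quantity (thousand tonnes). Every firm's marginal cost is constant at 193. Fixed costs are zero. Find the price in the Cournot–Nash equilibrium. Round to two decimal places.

273.67

Each firm earns π_i = (435 - Q)q_i - 193q_i.
First-order condition (treating rivals' output as given): 242 - 2q_i - q_j = 0.
With identical firms every q_j equals q_i, so q_j = q_i and 242 = 3q_i, giving q_i = 242/3.
Total output Q = 484/3, so price P = 435 - 484/3 = 821/3.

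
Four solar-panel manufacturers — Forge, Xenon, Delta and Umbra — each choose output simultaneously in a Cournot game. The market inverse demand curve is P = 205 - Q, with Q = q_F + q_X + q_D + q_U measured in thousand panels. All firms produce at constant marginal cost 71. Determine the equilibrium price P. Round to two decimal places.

A representative firm's profit is π_i = q_i(205 - Q) - 71q_i.
First-order condition (treating rivals' output as given): 134 - 2q_i - Σ_{j≠i} q_j = 0.
By symmetry each firm produces the same amount; substituting Σ_{j≠i} q_j = 3q_i yields q_i = 134/5.
Total output Q = 536/5, so price P = 205 - 536/5 = 489/5.

97.80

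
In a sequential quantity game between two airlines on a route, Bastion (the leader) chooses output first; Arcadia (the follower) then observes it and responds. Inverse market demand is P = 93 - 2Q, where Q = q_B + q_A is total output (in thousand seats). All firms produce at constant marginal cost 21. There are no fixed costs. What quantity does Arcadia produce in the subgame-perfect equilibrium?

Solve by backward induction. Given q_B, the follower Arcadia maximises π_A = (93 - 2q_B - 2q_A)q_A - 21q_A.
Setting the follower's marginal profit to zero, 72 - 2q_B - 4q_A = 0, i.e. q_A = (72 - 2q_B)/4.
Bastion substitutes q_A(q_B) into its own profit: π_B = q_B(93 - 2q_B - (72 - 2q_B)/2) - 21q_B = (57 - q_B)q_B - 21q_B.
Maximising: ∂π_B/∂q_B = 36 - 2q_B = 0, giving q_B = 18.
Then q_A = (72 - 2·18)/4 = 9.

9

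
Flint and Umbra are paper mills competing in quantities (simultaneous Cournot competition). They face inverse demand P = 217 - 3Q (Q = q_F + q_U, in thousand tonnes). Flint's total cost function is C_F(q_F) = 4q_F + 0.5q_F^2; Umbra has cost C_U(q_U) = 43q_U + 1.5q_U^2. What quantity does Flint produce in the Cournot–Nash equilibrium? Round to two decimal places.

25.83

Flint's profit: π_F = (217 - 3Q)q_F - (4q_F + (1/2)q_F²). Setting ∂π_F/∂q_F = 0: 213 - 7q_F - 3(q_U) = 0.
Umbra's profit: π_U = (217 - 3Q)q_U - (43q_U + (3/2)q_U²). Setting ∂π_U/∂q_U = 0: 174 - 9q_U - 3(q_F) = 0.
So q_F = (213 - 3q_U)/7 and q_U = (174 - 3q_F)/9.
Solving the pair: q_F = 155/6, q_U = 193/18.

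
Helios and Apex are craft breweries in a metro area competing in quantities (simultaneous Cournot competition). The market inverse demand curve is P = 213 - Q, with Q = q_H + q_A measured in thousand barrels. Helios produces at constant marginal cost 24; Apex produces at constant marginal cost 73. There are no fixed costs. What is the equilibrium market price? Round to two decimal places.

Helios's profit: π_H = (213 - Q)q_H - (24q_H). Setting ∂π_H/∂q_H = 0: 189 - 2q_H - (q_A) = 0.
Apex's profit: π_A = (213 - Q)q_A - (73q_A). Setting ∂π_A/∂q_A = 0: 140 - 2q_A - (q_H) = 0.
Best responses: q_H = (189 - q_A)/2, q_A = (140 - q_H)/2.
Solving the pair: q_H = 238/3, q_A = 91/3.
Total output Q = 329/3, so price P = 213 - 329/3 = 310/3.

103.33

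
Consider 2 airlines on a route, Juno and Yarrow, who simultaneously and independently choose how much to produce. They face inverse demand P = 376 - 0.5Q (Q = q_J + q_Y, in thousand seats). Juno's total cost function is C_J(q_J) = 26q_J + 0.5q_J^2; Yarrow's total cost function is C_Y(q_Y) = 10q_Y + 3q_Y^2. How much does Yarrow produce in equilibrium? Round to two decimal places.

40.51

Juno's profit: π_J = (376 - 0.5Q)q_J - (26q_J + (1/2)q_J²). Setting ∂π_J/∂q_J = 0: 350 - 2q_J - (1/2)(q_Y) = 0.
Yarrow's first-order condition: 366 - 7q_Y - (1/2)(q_J) = 0.
So q_J = (350 - (1/2)q_Y)/2 and q_Y = (366 - (1/2)q_J)/7.
Substituting one into the other gives q_J = 164.8727 and q_Y = 40.5091.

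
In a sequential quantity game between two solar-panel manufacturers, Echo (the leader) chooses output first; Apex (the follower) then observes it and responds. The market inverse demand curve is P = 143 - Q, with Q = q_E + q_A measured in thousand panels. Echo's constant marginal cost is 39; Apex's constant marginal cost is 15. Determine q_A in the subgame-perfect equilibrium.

Solve by backward induction. Given q_E, the follower Apex maximises π_A = (143 - q_E - q_A)q_A - 15q_A.
Setting the follower's marginal profit to zero, 128 - q_E - 2q_A = 0, i.e. q_A = (128 - q_E)/2.
Echo substitutes q_A(q_E) into its own profit: π_E = q_E(143 - q_E - (128 - q_E)/2) - 39q_E = (79 - (1/2)q_E)q_E - 39q_E.
Maximising: ∂π_E/∂q_E = 40 - q_E = 0, giving q_E = 40.
Then q_A = (128 - 40)/2 = 44.

44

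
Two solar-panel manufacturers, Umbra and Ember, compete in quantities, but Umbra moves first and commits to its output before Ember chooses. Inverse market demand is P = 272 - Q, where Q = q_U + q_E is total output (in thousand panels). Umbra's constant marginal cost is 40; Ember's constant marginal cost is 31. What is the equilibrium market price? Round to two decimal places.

Solve by backward induction. Given q_U, the follower Ember maximises π_E = (272 - q_U - q_E)q_E - 31q_E.
∂π_E/∂q_E = 241 - q_U - 2q_E = 0 gives the reaction function q_E = (241 - q_U)/2.
The leader anticipates this reaction. Substituting into P = 272 - Q gives P = 303/2 - (1/2)q_U, so π_U = (303/2 - (1/2)q_U)q_U - 40q_U.
Leader FOC: 223/2 - q_U = 0, so q_U = 223/2.
Then q_E = (241 - 223/2)/2 = 259/4.
Total output Q = 705/4, so price P = 272 - 705/4 = 383/4.

95.75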